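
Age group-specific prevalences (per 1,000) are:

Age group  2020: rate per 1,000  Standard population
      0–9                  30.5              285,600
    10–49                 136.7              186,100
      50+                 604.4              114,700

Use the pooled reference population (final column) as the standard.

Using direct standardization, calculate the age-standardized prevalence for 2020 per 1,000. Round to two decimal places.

Standard total = 586,400; weights = 0.4870, 0.3174, 0.1956.
Standardized rate: 0.4870×30.5 + 0.3174×136.7 + 0.1956×604.4 = 176.4586 per 1,000.

176.46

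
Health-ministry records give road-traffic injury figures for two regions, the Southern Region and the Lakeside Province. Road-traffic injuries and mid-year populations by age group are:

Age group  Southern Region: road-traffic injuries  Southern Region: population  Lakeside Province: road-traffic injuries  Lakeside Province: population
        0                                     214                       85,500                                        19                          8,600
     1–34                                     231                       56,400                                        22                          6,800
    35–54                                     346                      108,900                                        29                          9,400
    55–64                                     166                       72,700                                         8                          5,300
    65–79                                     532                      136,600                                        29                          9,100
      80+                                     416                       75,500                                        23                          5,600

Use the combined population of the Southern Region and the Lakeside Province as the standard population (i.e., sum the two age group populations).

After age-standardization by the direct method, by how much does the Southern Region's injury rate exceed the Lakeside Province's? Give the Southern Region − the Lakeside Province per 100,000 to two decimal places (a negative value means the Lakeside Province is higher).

Age-specific rates per 100,000 for the Southern Region: 250.29, 409.57, 317.72, 228.34, 389.46, 550.99.
For the Lakeside Province: 220.93, 323.53, 308.51, 150.94, 318.68, 410.71.
Combined standard total = 580,400; weights = 0.1621, 0.1089, 0.2038, 0.1344, 0.2510, 0.1397.
The Southern Region: 0.1621×250.29 + 0.1089×409.57 + 0.2038×317.72 + 0.1344×228.34 + 0.2510×389.46 + 0.1397×550.99 = 355.3825 per 100,000.
The Lakeside Province: 0.1621×220.93 + 0.1089×323.53 + 0.2038×308.51 + 0.1344×150.94 + 0.2510×318.68 + 0.1397×410.71 = 291.6054 per 100,000.
Difference = 355.3825 − 291.6054 = 63.7771.

63.78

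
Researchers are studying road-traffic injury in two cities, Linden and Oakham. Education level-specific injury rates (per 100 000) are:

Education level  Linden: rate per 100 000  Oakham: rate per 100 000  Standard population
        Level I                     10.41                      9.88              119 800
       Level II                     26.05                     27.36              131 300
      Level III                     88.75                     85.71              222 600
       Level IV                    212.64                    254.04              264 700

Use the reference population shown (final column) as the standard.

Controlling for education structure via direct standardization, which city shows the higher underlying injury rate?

Oakham

Standard total = 738 400; weights = 0.1622, 0.1778, 0.3015, 0.3585.
Linden: 0.1622×10.41 + 0.1778×26.05 + 0.3015×88.75 + 0.3585×212.64 = 109.3026 per 100 000.
Oakham: 0.1622×9.88 + 0.1778×27.36 + 0.3015×85.71 + 0.3585×254.04 = 123.3741 per 100 000.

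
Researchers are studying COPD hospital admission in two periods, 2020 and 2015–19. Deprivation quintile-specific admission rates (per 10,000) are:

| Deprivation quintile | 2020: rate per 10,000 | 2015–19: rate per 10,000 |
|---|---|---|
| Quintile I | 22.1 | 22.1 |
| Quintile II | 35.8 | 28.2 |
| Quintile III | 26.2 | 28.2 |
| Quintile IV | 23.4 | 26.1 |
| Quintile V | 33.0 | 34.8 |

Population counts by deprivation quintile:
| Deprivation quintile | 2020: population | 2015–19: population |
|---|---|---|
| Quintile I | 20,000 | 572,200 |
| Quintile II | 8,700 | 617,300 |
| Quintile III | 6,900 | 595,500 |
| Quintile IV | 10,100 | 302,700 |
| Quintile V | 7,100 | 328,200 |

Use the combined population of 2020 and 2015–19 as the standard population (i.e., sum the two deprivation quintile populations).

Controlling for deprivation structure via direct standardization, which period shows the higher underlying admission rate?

Combined standard total = 2,468,700; weights = 0.2399, 0.2536, 0.2440, 0.1267, 0.1358.
2020: 0.2399×22.1 + 0.2536×35.8 + 0.2440×26.2 + 0.1267×23.4 + 0.1358×33.0 = 28.2196 per 10,000.
2015–19: 0.2399×22.1 + 0.2536×28.2 + 0.2440×28.2 + 0.1267×26.1 + 0.1358×34.8 = 27.3670 per 10,000.
The crude rates (26.61 vs 27.39) would put 2015–19 higher, but that reflects its deprivation composition; once standardized to a common deprivation structure, 2020 has the higher underlying rate.

2020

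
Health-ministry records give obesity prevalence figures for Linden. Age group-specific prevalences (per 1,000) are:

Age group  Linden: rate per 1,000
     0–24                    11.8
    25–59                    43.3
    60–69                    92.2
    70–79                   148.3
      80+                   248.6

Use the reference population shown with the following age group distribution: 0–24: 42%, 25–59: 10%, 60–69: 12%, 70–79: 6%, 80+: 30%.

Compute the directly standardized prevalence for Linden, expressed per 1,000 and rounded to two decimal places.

Standard weights: 0.42, 0.10, 0.12, 0.06, 0.30.
Standardized rate: 0.4200×11.8 + 0.1000×43.3 + 0.1200×92.2 + 0.0600×148.3 + 0.3000×248.6 = 103.8280 per 1,000.

103.83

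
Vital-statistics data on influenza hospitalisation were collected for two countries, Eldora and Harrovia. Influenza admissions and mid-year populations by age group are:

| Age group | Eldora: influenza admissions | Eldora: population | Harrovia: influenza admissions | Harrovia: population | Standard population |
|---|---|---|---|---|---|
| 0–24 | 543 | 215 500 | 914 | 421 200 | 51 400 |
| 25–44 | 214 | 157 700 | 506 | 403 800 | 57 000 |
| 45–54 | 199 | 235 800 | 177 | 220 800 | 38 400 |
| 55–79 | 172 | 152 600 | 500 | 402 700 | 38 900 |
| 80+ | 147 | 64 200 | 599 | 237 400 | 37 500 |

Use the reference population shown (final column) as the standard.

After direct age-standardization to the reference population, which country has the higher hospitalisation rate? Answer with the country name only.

Age-specific rates per 100 000 for Eldora: 251.97, 135.70, 84.39, 112.71, 228.97.
For Harrovia: 217.00, 125.31, 80.16, 124.16, 252.32.
Standard total = 223 200; weights = 0.2303, 0.2554, 0.1720, 0.1743, 0.1680.
Eldora: 0.2303×251.97 + 0.2554×135.70 + 0.1720×84.39 + 0.1743×112.71 + 0.1680×228.97 = 165.3136 per 100 000.
Harrovia: 0.2303×217.00 + 0.2554×125.31 + 0.1720×80.16 + 0.1743×124.16 + 0.1680×252.32 = 159.7959 per 100 000.
The crude rates (154.40 vs 159.91) would put Harrovia higher, but that reflects its age composition; once standardized to a common age structure, Eldora has the higher underlying rate.

Eldora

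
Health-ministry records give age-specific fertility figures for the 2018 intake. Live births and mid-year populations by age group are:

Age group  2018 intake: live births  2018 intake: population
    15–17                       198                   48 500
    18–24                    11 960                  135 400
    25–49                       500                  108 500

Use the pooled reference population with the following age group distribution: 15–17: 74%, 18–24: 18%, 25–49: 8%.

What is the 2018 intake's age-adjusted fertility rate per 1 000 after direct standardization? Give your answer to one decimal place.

19.3

Age-specific rates per 1 000 for the 2018 intake: 4.082, 88.331, 4.608.
Standard weights: 0.74, 0.18, 0.08.
Standardized rate: 0.7400×4.082 + 0.1800×88.331 + 0.0800×4.608 = 19.2893 per 1 000.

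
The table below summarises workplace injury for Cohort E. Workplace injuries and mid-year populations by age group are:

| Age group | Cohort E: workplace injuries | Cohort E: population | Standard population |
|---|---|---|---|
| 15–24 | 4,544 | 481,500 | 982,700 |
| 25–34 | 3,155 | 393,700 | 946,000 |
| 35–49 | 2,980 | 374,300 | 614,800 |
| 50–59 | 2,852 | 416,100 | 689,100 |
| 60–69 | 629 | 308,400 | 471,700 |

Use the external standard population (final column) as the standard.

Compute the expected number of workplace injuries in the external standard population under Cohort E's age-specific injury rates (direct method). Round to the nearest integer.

Age-specific rates per 10,000 for Cohort E: 94.37, 80.14, 79.62, 68.54, 20.40.
Expected workplace injuries = Σ (standard pop × age-specific rate ÷ 10,000)
= 982,700×94.37/10,000 + 946,000×80.14/10,000 + 614,800×79.62/10,000 + 689,100×68.54/10,000 + 471,700×20.40/10,000
= 9273.91 + 7580.98 + 4894.75 + 4723.18 + 962.06 = 27434.87.

27435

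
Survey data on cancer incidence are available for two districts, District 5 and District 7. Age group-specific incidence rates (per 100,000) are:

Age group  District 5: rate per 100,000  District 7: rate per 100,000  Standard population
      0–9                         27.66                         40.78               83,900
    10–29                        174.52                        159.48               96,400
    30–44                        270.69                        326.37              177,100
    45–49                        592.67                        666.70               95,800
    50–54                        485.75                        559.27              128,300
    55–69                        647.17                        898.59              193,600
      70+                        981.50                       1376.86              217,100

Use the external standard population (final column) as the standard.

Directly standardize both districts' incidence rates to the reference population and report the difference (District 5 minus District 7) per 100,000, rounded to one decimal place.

-161.8

Standard total = 992,200; weights = 0.0846, 0.0972, 0.1785, 0.0966, 0.1293, 0.1951, 0.2188.
District 5: 0.0846×27.66 + 0.0972×174.52 + 0.1785×270.69 + 0.0966×592.67 + 0.1293×485.75 + 0.1951×647.17 + 0.2188×981.50 = 528.6826 per 100,000.
District 7: 0.0846×40.78 + 0.0972×159.48 + 0.1785×326.37 + 0.0966×666.70 + 0.1293×559.27 + 0.1951×898.59 + 0.2188×1376.86 = 690.4888 per 100,000.
Difference = 528.6826 − 690.4888 = -161.8062.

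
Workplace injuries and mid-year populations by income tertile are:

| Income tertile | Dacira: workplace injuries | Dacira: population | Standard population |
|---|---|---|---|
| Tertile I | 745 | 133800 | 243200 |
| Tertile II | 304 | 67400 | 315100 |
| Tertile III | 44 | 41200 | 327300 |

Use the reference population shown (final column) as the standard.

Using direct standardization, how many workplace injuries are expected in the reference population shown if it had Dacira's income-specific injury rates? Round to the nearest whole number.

3125

Income-specific rates per 10000 for Dacira: 55.68, 45.10, 10.68.
Expected workplace injuries = Σ (standard pop × income-specific rate ÷ 10000)
= 243200×55.68/10000 + 315100×45.10/10000 + 327300×10.68/10000
= 1354.14 + 1421.22 + 349.54 = 3124.91.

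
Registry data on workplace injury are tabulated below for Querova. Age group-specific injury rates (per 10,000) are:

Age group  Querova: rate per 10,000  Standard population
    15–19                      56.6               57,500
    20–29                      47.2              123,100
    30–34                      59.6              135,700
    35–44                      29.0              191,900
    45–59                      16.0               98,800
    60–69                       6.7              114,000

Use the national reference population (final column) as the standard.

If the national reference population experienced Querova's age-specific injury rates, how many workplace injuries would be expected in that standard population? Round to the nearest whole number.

2506

Expected workplace injuries = Σ (standard pop × age-specific rate ÷ 10,000)
= 57,500×56.6/10,000 + 123,100×47.2/10,000 + 135,700×59.6/10,000 + 191,900×29.0/10,000 + 98,800×16.0/10,000 + 114,000×6.7/10,000
= 325.45 + 581.03 + 808.77 + 556.51 + 158.08 + 76.38 = 2506.22.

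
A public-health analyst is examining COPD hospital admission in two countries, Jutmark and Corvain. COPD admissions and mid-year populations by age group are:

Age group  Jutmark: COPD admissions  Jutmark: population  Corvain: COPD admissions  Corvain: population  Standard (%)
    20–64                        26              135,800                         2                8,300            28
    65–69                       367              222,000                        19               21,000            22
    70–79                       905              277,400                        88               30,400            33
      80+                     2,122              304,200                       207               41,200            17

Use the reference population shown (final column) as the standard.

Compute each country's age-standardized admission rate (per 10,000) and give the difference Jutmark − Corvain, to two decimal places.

Age-specific rates per 10,000 for Jutmark: 1.91, 16.53, 32.62, 69.76.
For Corvain: 2.41, 9.05, 28.95, 50.24.
Standard weights: 0.28, 0.22, 0.33, 0.17.
Jutmark: 0.2800×1.91 + 0.2200×16.53 + 0.3300×32.62 + 0.1700×69.76 = 26.7977 per 10,000.
Corvain: 0.2800×2.41 + 0.2200×9.05 + 0.3300×28.95 + 0.1700×50.24 = 20.7591 per 10,000.
Difference = 26.7977 − 20.7591 = 6.0386.

6.04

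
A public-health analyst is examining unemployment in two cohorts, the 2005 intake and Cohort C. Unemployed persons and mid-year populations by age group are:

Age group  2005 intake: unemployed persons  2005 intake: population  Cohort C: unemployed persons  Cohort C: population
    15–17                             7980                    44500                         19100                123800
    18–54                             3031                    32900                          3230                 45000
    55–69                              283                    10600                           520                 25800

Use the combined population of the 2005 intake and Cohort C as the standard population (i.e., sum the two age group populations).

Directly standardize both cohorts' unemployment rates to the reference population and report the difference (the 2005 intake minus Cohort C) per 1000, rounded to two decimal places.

Age-specific rates per 1000 for the 2005 intake: 179.326, 92.128, 26.698.
For Cohort C: 154.281, 71.778, 20.155.
Combined standard total = 282600; weights = 0.5955, 0.2757, 0.1288.
The 2005 intake: 0.5955×179.326 + 0.2757×92.128 + 0.1288×26.698 = 135.6302 per 1000.
Cohort C: 0.5955×154.281 + 0.2757×71.778 + 0.1288×20.155 = 114.2627 per 1000.
Difference = 135.6302 − 114.2627 = 21.3675.

21.37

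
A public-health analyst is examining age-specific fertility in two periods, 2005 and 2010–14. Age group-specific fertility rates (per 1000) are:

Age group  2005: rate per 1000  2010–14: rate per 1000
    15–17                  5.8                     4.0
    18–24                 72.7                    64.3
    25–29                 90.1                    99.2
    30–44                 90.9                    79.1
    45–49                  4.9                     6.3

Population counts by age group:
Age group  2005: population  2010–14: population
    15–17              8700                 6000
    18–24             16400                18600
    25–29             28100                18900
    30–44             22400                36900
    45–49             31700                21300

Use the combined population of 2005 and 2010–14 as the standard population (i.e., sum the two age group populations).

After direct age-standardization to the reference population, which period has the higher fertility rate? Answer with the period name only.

Combined standard total = 209000; weights = 0.0703, 0.1675, 0.2249, 0.2837, 0.2536.
2005: 0.0703×5.8 + 0.1675×72.7 + 0.2249×90.1 + 0.2837×90.9 + 0.2536×4.9 = 59.8781 per 1000.
2010–14: 0.0703×4.0 + 0.1675×64.3 + 0.2249×99.2 + 0.2837×79.1 + 0.2536×6.3 = 57.3982 per 1000.
The crude rates (55.60 vs 60.45) would put 2010–14 higher, but that reflects its age composition; once standardized to a common age structure, 2005 has the higher underlying rate.

2005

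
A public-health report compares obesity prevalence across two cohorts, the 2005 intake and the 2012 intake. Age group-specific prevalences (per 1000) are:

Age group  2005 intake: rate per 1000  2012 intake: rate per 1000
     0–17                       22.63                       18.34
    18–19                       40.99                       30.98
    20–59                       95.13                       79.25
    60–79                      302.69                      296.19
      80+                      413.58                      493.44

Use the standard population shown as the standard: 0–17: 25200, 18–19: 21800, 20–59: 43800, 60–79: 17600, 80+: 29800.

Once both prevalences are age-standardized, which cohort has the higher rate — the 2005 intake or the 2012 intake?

Standard total = 138200; weights = 0.1823, 0.1577, 0.3169, 0.1274, 0.2156.
The 2005 intake: 0.1823×22.63 + 0.1577×40.99 + 0.3169×95.13 + 0.1274×302.69 + 0.2156×413.58 = 168.4702 per 1000.
The 2012 intake: 0.1823×18.34 + 0.1577×30.98 + 0.3169×79.25 + 0.1274×296.19 + 0.2156×493.44 = 177.4684 per 1000.

2012 intake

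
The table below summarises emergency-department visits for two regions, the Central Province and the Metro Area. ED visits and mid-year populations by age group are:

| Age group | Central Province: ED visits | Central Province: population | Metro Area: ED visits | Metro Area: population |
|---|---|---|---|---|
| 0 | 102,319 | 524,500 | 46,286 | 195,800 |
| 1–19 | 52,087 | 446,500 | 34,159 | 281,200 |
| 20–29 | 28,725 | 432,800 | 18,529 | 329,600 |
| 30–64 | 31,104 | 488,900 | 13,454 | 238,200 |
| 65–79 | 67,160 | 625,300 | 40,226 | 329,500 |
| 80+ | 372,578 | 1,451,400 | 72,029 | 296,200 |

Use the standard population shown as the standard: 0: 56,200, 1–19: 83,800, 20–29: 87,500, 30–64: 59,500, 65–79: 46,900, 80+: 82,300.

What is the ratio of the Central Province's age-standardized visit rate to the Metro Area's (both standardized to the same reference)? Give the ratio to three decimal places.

Age-specific rates per 1,000 for the Central Province: 195.079, 116.656, 66.370, 63.620, 107.404, 256.702.
For the Metro Area: 236.394, 121.476, 56.217, 56.482, 122.082, 243.177.
Standard total = 416,200; weights = 0.1350, 0.2013, 0.2102, 0.1430, 0.1127, 0.1977.
The Central Province: 0.1350×195.079 + 0.2013×116.656 + 0.2102×66.370 + 0.1430×63.620 + 0.1127×107.404 + 0.1977×256.702 = 135.7422 per 1,000.
The Metro Area: 0.1350×236.394 + 0.2013×121.476 + 0.2102×56.217 + 0.1430×56.482 + 0.1127×122.082 + 0.1977×243.177 = 138.1157 per 1,000.
Ratio = 135.7422 ÷ 138.1157 = 0.98282.

0.983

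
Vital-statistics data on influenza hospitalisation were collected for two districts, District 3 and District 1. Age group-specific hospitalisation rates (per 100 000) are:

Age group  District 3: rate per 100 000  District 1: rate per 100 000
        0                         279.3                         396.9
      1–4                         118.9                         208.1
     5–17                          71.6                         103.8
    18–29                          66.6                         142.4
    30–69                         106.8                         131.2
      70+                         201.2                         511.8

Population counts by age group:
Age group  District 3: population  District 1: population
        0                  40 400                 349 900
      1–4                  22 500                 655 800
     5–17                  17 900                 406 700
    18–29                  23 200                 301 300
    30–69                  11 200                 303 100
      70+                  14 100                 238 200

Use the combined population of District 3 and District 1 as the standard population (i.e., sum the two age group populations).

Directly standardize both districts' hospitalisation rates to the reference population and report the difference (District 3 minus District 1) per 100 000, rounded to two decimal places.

Combined standard total = 2 384 300; weights = 0.1637, 0.2845, 0.1781, 0.1361, 0.1318, 0.1058.
District 3: 0.1637×279.3 + 0.2845×118.9 + 0.1781×71.6 + 0.1361×66.6 + 0.1318×106.8 + 0.1058×201.2 = 136.7293 per 100 000.
District 1: 0.1637×396.9 + 0.2845×208.1 + 0.1781×103.8 + 0.1361×142.4 + 0.1318×131.2 + 0.1058×511.8 = 233.4899 per 100 000.
Difference = 136.7293 − 233.4899 = -96.7605.

-96.76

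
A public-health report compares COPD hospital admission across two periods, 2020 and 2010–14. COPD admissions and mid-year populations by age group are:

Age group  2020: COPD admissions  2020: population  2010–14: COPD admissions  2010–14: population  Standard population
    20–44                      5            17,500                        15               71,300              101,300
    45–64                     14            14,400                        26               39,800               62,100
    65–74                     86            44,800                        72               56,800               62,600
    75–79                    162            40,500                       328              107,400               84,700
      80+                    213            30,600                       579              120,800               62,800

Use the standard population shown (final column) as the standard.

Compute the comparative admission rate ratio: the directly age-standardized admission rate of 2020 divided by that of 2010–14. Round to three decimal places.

Age-specific rates per 10,000 for 2020: 2.86, 9.72, 19.20, 40.00, 69.61.
For 2010–14: 2.10, 6.53, 12.68, 30.54, 47.93.
Standard total = 373,500; weights = 0.2712, 0.1663, 0.1676, 0.2268, 0.1681.
2020: 0.2712×2.86 + 0.1663×9.72 + 0.1676×19.20 + 0.2268×40.00 + 0.1681×69.61 = 26.3835 per 10,000.
2010–14: 0.2712×2.10 + 0.1663×6.53 + 0.1676×12.68 + 0.2268×30.54 + 0.1681×47.93 = 18.7660 per 10,000.
Ratio = 26.3835 ÷ 18.7660 = 1.40592.

1.406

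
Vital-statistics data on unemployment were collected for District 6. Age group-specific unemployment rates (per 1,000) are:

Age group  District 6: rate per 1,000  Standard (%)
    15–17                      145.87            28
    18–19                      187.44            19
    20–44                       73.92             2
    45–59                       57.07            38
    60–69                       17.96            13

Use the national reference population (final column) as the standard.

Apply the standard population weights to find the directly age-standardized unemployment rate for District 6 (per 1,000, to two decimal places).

Standard weights: 0.28, 0.19, 0.02, 0.38, 0.13.
Standardized rate: 0.2800×145.87 + 0.1900×187.44 + 0.0200×73.92 + 0.3800×57.07 + 0.1300×17.96 = 101.9570 per 1,000.

101.96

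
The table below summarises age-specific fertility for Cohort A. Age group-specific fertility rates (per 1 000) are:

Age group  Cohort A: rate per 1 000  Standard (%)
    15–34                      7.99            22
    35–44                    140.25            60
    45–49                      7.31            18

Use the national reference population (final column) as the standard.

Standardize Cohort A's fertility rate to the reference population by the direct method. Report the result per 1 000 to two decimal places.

Standard weights: 0.22, 0.60, 0.18.
Standardized rate: 0.2200×7.99 + 0.6000×140.25 + 0.1800×7.31 = 87.2236 per 1 000.

87.22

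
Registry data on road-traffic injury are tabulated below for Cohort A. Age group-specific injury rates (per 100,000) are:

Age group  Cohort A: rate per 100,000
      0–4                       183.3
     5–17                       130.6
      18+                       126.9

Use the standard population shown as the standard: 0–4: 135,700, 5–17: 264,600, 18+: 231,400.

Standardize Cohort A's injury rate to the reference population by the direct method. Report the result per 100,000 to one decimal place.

Standard total = 631,700; weights = 0.2148, 0.4189, 0.3663.
Standardized rate: 0.2148×183.3 + 0.4189×130.6 + 0.3663×126.9 = 140.5655 per 100,000.

140.6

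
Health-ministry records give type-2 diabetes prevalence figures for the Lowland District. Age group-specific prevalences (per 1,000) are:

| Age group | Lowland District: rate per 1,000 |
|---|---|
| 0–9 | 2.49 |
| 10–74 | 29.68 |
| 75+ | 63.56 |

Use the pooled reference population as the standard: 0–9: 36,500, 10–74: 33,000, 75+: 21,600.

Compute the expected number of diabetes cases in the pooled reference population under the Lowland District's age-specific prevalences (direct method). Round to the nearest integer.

Expected diabetes cases = Σ (standard pop × age-specific rate ÷ 1,000)
= 36,500×2.49/1,000 + 33,000×29.68/1,000 + 21,600×63.56/1,000
= 90.89 + 979.44 + 1372.90 = 2443.22.

2443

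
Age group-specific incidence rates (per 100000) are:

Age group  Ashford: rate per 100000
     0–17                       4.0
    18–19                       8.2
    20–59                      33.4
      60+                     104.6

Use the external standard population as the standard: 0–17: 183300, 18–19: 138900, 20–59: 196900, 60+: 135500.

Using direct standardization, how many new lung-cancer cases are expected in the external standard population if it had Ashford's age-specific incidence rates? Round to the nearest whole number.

226

Expected new lung-cancer cases = Σ (standard pop × age-specific rate ÷ 100000)
= 183300×4.0/100000 + 138900×8.2/100000 + 196900×33.4/100000 + 135500×104.6/100000
= 7.33 + 11.39 + 65.76 + 141.73 = 226.22.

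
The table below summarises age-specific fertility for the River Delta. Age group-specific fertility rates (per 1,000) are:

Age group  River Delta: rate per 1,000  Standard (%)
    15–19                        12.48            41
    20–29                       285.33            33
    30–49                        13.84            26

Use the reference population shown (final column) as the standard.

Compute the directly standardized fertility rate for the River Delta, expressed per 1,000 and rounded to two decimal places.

102.87

Standard weights: 0.41, 0.33, 0.26.
Standardized rate: 0.4100×12.48 + 0.3300×285.33 + 0.2600×13.84 = 102.8741 per 1,000.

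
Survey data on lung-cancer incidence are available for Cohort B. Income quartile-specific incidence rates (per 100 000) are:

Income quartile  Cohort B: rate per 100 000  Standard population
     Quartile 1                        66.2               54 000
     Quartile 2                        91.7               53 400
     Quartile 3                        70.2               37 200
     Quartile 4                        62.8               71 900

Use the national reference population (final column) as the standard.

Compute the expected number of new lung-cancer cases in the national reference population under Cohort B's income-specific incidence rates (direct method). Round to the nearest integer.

Expected new lung-cancer cases = Σ (standard pop × income-specific rate ÷ 100 000)
= 54 000×66.2/100 000 + 53 400×91.7/100 000 + 37 200×70.2/100 000 + 71 900×62.8/100 000
= 35.75 + 48.97 + 26.11 + 45.15 = 155.98.

156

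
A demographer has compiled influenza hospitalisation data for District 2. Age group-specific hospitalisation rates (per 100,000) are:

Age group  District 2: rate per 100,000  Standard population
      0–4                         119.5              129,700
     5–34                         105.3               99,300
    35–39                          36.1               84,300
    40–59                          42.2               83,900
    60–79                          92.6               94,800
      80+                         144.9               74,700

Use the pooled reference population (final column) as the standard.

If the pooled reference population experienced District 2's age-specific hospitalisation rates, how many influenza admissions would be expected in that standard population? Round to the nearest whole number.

Expected influenza admissions = Σ (standard pop × age-specific rate ÷ 100,000)
= 129,700×119.5/100,000 + 99,300×105.3/100,000 + 84,300×36.1/100,000 + 83,900×42.2/100,000 + 94,800×92.6/100,000 + 74,700×144.9/100,000
= 154.99 + 104.56 + 30.43 + 35.41 + 87.78 + 108.24 = 521.42.

521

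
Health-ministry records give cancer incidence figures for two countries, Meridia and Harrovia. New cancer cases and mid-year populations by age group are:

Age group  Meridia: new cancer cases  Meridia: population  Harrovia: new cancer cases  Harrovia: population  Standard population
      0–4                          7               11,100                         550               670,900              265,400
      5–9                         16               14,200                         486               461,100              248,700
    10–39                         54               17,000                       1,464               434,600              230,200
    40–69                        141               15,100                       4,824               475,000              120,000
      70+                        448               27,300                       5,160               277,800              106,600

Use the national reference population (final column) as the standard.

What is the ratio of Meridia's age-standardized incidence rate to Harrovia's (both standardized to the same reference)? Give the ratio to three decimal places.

Age-specific rates per 100,000 for Meridia: 63.06, 112.68, 317.65, 933.77, 1641.03.
For Harrovia: 81.98, 105.40, 336.86, 1015.58, 1857.45.
Standard total = 970,900; weights = 0.2734, 0.2562, 0.2371, 0.1236, 0.1098.
Meridia: 0.2734×63.06 + 0.2562×112.68 + 0.2371×317.65 + 0.1236×933.77 + 0.1098×1641.03 = 417.0029 per 100,000.
Harrovia: 0.2734×81.98 + 0.2562×105.40 + 0.2371×336.86 + 0.1236×1015.58 + 0.1098×1857.45 = 458.7390 per 100,000.
Ratio = 417.0029 ÷ 458.7390 = 0.90902.

0.909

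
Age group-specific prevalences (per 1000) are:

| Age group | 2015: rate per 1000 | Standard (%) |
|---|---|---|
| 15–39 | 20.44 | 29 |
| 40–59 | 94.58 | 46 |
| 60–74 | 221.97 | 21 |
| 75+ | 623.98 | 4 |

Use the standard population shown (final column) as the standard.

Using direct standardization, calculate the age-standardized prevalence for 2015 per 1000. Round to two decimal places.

121.01

Standard weights: 0.29, 0.46, 0.21, 0.04.
Standardized rate: 0.2900×20.44 + 0.4600×94.58 + 0.2100×221.97 + 0.0400×623.98 = 121.0073 per 1000.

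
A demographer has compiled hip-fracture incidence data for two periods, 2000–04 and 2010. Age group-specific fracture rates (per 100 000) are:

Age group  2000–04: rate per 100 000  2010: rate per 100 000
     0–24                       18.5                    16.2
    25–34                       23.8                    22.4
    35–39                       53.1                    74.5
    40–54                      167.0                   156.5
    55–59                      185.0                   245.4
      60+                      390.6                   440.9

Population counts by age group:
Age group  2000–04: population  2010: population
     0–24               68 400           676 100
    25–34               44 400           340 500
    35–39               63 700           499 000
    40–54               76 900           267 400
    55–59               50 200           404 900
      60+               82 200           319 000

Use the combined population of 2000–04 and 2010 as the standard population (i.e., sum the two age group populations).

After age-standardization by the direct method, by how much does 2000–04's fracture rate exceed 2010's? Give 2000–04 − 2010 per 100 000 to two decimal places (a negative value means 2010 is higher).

Combined standard total = 2 892 700; weights = 0.2574, 0.1331, 0.1945, 0.1190, 0.1573, 0.1387.
2000–04: 0.2574×18.5 + 0.1331×23.8 + 0.1945×53.1 + 0.1190×167.0 + 0.1573×185.0 + 0.1387×390.6 = 121.4138 per 100 000.
2010: 0.2574×16.2 + 0.1331×22.4 + 0.1945×74.5 + 0.1190×156.5 + 0.1573×245.4 + 0.1387×440.9 = 140.0274 per 100 000.
Difference = 121.4138 − 140.0274 = -18.6137.

-18.61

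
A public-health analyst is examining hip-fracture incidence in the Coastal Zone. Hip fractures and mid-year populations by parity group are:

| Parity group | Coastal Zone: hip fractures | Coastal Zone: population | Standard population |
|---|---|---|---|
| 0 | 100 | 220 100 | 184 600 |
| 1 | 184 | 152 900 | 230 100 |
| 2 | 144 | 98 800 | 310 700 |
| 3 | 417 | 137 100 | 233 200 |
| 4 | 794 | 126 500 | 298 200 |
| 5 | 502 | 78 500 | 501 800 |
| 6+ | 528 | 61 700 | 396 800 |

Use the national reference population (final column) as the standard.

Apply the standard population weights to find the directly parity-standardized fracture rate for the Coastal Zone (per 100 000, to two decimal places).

Parity-specific rates per 100 000 for the Coastal Zone: 45.43, 120.34, 145.75, 304.16, 627.67, 639.49, 855.75.
Standard total = 2 155 400; weights = 0.0856, 0.1068, 0.1441, 0.1082, 0.1384, 0.2328, 0.1841.
Standardized rate: 0.0856×45.43 + 0.1068×120.34 + 0.1441×145.75 + 0.1082×304.16 + 0.1384×627.67 + 0.2328×639.49 + 0.1841×855.75 = 463.9144 per 100 000.

463.91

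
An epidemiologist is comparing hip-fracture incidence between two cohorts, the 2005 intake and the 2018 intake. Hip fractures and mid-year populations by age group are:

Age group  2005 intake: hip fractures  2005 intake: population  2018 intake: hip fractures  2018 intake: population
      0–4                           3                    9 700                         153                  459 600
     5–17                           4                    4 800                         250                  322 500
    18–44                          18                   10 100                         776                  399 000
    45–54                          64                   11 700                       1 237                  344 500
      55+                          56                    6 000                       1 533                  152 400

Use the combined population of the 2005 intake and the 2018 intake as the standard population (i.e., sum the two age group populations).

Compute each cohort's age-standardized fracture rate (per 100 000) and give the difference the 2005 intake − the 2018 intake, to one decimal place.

28.8

Age-specific rates per 100 000 for the 2005 intake: 30.93, 83.33, 178.22, 547.01, 933.33.
For the 2018 intake: 33.29, 77.52, 194.49, 359.07, 1005.91.
Combined standard total = 1 720 300; weights = 0.2728, 0.1903, 0.2378, 0.2071, 0.0921.
The 2005 intake: 0.2728×30.93 + 0.1903×83.33 + 0.2378×178.22 + 0.2071×547.01 + 0.0921×933.33 = 265.8739 per 100 000.
The 2018 intake: 0.2728×33.29 + 0.1903×77.52 + 0.2378×194.49 + 0.2071×359.07 + 0.0921×1005.91 = 237.0493 per 100 000.
Difference = 265.8739 − 237.0493 = 28.8246.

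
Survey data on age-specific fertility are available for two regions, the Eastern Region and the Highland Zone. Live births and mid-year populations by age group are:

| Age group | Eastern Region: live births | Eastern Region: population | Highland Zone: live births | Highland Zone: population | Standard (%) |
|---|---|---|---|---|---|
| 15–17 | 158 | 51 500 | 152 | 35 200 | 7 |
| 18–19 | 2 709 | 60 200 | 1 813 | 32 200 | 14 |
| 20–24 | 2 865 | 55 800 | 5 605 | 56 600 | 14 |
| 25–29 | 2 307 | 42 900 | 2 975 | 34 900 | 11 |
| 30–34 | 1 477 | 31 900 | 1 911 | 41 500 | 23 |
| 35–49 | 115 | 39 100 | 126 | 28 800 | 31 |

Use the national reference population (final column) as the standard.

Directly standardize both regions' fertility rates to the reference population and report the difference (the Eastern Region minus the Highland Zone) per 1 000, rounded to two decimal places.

-12.19

Age-specific rates per 1 000 for the Eastern Region: 3.068, 45.000, 51.344, 53.776, 46.301, 2.941.
For the Highland Zone: 4.318, 56.304, 99.028, 85.244, 46.048, 4.375.
Standard weights: 0.07, 0.14, 0.14, 0.11, 0.23, 0.31.
The Eastern Region: 0.0700×3.068 + 0.1400×45.000 + 0.1400×51.344 + 0.1100×53.776 + 0.2300×46.301 + 0.3100×2.941 = 31.1793 per 1 000.
The Highland Zone: 0.0700×4.318 + 0.1400×56.304 + 0.1400×99.028 + 0.1100×85.244 + 0.2300×46.048 + 0.3100×4.375 = 43.3730 per 1 000.
Difference = 31.1793 − 43.3730 = -12.1937.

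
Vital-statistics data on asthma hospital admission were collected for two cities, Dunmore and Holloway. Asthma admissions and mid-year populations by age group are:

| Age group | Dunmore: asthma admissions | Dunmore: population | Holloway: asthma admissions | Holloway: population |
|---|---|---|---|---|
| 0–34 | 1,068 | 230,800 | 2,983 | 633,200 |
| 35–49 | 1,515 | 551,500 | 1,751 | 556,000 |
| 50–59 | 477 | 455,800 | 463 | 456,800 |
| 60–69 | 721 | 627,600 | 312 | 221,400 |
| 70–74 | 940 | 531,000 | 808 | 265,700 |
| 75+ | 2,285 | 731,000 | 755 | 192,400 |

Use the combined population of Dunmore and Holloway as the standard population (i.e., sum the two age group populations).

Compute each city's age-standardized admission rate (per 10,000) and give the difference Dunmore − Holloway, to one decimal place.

-4.5

Age-specific rates per 10,000 for Dunmore: 46.27, 27.47, 10.47, 11.49, 17.70, 31.26.
For Holloway: 47.11, 31.49, 10.14, 14.09, 30.41, 39.24.
Combined standard total = 5,453,200; weights = 0.1584, 0.2031, 0.1674, 0.1557, 0.1461, 0.1693.
Dunmore: 0.1584×46.27 + 0.2031×27.47 + 0.1674×10.47 + 0.1557×11.49 + 0.1461×17.70 + 0.1693×31.26 = 24.3299 per 10,000.
Holloway: 0.1584×47.11 + 0.2031×31.49 + 0.1674×10.14 + 0.1557×14.09 + 0.1461×30.41 + 0.1693×39.24 = 28.8378 per 10,000.
Difference = 24.3299 − 28.8378 = -4.5079.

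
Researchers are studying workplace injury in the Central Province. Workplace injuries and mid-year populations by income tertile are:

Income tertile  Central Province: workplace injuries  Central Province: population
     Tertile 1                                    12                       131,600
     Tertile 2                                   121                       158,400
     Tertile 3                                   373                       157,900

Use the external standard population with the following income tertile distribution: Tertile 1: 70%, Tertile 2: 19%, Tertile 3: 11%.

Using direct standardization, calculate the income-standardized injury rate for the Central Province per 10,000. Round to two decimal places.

4.69

Income-specific rates per 10,000 for the Central Province: 0.91, 7.64, 23.62.
Standard weights: 0.70, 0.19, 0.11.
Standardized rate: 0.7000×0.91 + 0.1900×7.64 + 0.1100×23.62 = 4.6882 per 10,000.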